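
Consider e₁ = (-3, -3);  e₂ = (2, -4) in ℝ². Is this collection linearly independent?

linearly independent

Form the 2×2 matrix with these as columns; its determinant is 18.
A nonzero determinant means the columns are linearly independent.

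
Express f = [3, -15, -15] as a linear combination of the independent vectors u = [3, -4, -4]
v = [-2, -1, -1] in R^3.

f = 3u + 3v

Since u, v are independent, the coefficients expressing f are uniquely determined by a linear system.
Back-substitution yields (c₁, c₂) = (3, 3).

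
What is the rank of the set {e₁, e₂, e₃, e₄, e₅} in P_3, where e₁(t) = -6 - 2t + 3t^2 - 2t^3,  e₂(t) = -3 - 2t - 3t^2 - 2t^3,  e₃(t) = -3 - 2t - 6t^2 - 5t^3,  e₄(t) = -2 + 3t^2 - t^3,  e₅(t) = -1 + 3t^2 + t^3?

3

Represent each element by its coordinate vector in ℝ⁴.
Form the matrix with e₁, e₂, e₃, e₄, e₅ as columns and reduce.
The echelon form has 3 nonzero rows, so the rank is 3.
(With 5 elements in a 4-dimensional space the rank is at most 4.)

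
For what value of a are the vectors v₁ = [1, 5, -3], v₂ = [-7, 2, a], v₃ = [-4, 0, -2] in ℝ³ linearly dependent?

Dependence holds iff the 3×3 matrix [v₁ v₂ v₃] is singular.
Cofactor expansion gives det = -20*a - 98.
Solving -20*a - 98 = 0 yields a = -49/10.

a = -49/10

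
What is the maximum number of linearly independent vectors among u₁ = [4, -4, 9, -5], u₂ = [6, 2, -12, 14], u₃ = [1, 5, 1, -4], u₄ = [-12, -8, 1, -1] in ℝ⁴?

3

Apply Gaussian elimination to the matrix whose rows are u₁, u₂, u₃, u₄.
Reduction leaves 3 leading entries, giving rank 3.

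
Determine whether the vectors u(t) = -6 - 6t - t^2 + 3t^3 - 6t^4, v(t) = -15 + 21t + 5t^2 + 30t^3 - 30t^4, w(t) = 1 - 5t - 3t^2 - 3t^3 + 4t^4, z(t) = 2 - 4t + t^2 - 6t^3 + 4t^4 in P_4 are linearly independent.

linearly dependent

Take coordinates with respect to the standard basis {1, t, …, t^4}.
Place the vectors as rows of a 4×5 matrix and reduce to echelon form.
The reduction yields 3 nonzero rows, so the rank is 3.
Since rank 3 < 4, the set is linearly dependent.
Indeed u - v - 3w - 3z = 0.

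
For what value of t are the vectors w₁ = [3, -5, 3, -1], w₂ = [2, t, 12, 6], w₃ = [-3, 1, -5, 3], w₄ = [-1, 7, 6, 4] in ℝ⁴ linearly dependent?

Dependence holds iff the 4×4 matrix [w₁ w₂ w₃ w₄] is singular.
Cofactor expansion gives det = 200 - 64*t.
This vanishes exactly when t = 25/8.

t = 25/8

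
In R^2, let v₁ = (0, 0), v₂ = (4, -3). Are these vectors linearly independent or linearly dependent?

linearly dependent

One of the vectors is the zero vector, so the set is linearly dependent.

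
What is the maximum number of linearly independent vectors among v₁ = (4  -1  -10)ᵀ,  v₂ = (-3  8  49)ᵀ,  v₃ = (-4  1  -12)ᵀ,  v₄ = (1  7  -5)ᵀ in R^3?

3

Form the matrix with v₁, v₂, v₃, v₄ as columns and reduce.
There are 3 pivot columns, so rank = 3.
(With 4 elements in a 3-dimensional space the rank is at most 3.)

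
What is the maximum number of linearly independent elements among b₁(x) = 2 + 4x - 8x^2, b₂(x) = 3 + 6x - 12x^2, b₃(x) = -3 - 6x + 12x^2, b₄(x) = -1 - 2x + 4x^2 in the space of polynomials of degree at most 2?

Use coordinates relative to {1, x, x^2}.
Apply Gaussian elimination to the matrix whose rows are b₁, b₂, b₃, b₄.
Reduction leaves 1 leading entry, giving rank 1.
(With 4 elements in a 3-dimensional space the rank is at most 3.)

1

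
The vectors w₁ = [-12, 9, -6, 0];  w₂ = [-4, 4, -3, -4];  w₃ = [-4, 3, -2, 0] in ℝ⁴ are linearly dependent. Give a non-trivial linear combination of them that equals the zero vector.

Solve the homogeneous system with w₁, w₂, w₃ as columns by row-reducing the coefficient matrix.
A generator of the null space is (1, 0, -3).

w₁ - 3w₃ = 0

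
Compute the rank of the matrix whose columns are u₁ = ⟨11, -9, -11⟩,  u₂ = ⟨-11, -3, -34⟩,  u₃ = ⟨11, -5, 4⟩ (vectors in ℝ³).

Row-reduce the 3×3 matrix with these as rows.
Reduction leaves 2 leading entries, giving rank 2.

2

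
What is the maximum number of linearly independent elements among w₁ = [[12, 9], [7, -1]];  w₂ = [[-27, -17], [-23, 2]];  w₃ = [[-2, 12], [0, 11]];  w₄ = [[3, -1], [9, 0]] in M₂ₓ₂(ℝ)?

Use coordinates relative to {E₁₁, E₁₂, E₂₁, E₂₂}.
Row-reduce the 4×4 matrix with these as rows.
The echelon form has 3 nonzero rows, so the rank is 3.

3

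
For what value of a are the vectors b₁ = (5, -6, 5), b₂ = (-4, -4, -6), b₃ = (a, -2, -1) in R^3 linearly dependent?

a = -3/7

The set is linearly dependent precisely when det[b₁; b₂; b₃] = 0.
Cofactor expansion gives det = 56*a + 24.
This vanishes exactly when a = -3/7.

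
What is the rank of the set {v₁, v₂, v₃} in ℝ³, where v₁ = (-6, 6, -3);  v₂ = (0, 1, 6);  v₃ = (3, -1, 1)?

Form the matrix with v₁, v₂, v₃ as columns and reduce.
Reduction leaves 3 leading entries, giving rank 3.

rank 3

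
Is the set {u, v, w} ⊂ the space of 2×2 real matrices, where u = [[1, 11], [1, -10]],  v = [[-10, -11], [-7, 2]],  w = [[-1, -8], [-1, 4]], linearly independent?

linearly independent

Write each element as a coordinate vector in ℝ⁴ using {E₁₁, E₁₂, E₂₁, E₂₂}.
Place the vectors as rows of a 3×4 matrix and reduce to echelon form.
The reduction yields 3 nonzero rows, so the rank is 3.
Since rank = 3 (the number of vectors), the set is linearly independent.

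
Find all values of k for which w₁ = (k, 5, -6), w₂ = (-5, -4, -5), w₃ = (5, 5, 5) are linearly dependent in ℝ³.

k = -6

Place the vectors as rows of a 3×3 matrix; dependence ⇔ determinant zero.
Cofactor expansion gives det = 5*k + 30.
This vanishes exactly when k = -6.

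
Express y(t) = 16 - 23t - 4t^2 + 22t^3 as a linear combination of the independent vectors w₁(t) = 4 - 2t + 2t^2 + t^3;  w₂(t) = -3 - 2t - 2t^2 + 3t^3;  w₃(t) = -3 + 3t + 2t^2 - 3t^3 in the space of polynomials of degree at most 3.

Work in coordinates with respect to the standard basis {1, t, …, t^3}.
Write y = c₁w₁ + … + c₃w₃ and equate components.
Back-substitution yields (c₁, c₂, c₃) = (4, 3, -3).

y = 4w₁ + 3w₂ - 3w₃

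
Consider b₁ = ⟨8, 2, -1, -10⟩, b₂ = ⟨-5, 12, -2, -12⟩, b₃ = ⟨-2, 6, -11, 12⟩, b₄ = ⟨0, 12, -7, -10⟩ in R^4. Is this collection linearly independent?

linearly independent

The matrix [b₁|b₂|b₃|b₄] has determinant 2148.
A nonzero determinant means the columns are linearly independent.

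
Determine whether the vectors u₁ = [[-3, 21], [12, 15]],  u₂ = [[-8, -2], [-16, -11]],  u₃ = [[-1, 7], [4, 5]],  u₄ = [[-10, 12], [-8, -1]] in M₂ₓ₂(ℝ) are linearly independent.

Write each element as a coordinate vector in ℝ⁴ using {E₁₁, E₁₂, E₂₁, E₂₂}.
One vector is a scalar multiple of another, so the set is dependent.

linearly dependent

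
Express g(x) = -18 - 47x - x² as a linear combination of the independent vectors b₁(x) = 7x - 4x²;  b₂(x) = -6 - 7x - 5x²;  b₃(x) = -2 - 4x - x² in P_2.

Identify each element with its coordinate vector in ℝ³ via {1, x, x²}.
Since b₁, b₂, b₃ are independent, the coefficients expressing g are uniquely determined by a linear system.
Row-reducing the augmented matrix gives the unique coefficients (c₁, c₂, c₃) = (-3, 2, 3).

g = -3b₁ + 2b₂ + 3b₃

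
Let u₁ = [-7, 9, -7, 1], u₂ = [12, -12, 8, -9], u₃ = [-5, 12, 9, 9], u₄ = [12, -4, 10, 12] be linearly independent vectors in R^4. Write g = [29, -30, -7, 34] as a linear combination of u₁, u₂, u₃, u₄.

Set up the augmented matrix [u₁ | u₂ | u₃ | u₄ | g] and row-reduce.
Back-substitution yields (c₁, …, c₄) = (-2, -3, -3, 3).

g = -2u₁ - 3u₂ - 3u₃ + 3u₄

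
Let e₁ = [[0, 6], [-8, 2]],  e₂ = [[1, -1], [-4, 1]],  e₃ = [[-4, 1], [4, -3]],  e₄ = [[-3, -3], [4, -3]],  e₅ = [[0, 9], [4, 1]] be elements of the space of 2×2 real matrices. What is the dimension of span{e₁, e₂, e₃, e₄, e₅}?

dim = 3

Pass to coordinate vectors with respect to the basis {E₁₁, E₁₂, E₂₁, E₂₂}.
Row-reduce the 5×4 matrix with these as rows.
Exactly 3 pivots survive; hence the rank is 3.
(With 5 elements in a 4-dimensional space the rank is at most 4.)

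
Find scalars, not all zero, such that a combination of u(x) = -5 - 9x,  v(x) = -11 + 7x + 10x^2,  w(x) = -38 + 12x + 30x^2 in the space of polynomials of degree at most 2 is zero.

Pass to coordinate vectors relative to the basis {1, x, x^2}.
Solve the homogeneous system with u, v, w as columns by row-reducing the coefficient matrix.
One solution (up to scaling) is (1, 3, -1).

u + 3v - w = 0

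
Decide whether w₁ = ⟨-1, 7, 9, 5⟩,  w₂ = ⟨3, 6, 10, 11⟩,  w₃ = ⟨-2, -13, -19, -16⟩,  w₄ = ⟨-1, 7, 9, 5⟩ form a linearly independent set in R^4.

linearly dependent

Two of the vectors are equal, giving an immediate dependence.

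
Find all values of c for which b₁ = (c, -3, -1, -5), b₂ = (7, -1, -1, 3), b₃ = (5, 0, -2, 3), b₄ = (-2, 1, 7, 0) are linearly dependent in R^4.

Dependence holds iff the 4×4 matrix [b₁ b₂ b₃ b₄] is singular.
Expanding, det = 24*c + 56.
Setting this to zero gives c = -7/3.

c = -7/3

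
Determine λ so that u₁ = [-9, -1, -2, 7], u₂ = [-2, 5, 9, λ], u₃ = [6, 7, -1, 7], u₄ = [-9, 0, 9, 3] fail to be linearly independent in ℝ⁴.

Dependence holds iff the 4×4 matrix [u₁ u₂ u₃ u₄] is singular.
Cofactor expansion gives det = 3456 - 648*λ.
Solving 3456 - 648*λ = 0 yields λ = 16/3.

λ = 16/3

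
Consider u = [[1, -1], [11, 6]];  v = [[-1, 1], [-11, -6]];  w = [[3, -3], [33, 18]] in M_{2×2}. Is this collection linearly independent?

Write each element as a coordinate vector in ℝ⁴ using {E₁₁, E₁₂, E₂₁, E₂₂}.
Place the vectors as rows of a 3×4 matrix and reduce to echelon form.
The reduction yields 1 nonzero row, so the rank is 1.
Since rank 1 < 3, the set is linearly dependent.
Indeed u + v = 0.

linearly dependent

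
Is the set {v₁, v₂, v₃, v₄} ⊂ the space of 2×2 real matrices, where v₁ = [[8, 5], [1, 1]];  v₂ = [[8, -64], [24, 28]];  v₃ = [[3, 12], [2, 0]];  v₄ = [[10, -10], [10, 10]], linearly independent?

Take coordinates with respect to the standard basis {E₁₁, E₁₂, E₂₁, E₂₂}.
Place the vectors as rows of a 4×4 matrix and reduce to echelon form.
The reduction yields 3 nonzero rows, so the rank is 3.
Since rank 3 < 4, the set is linearly dependent.

linearly dependent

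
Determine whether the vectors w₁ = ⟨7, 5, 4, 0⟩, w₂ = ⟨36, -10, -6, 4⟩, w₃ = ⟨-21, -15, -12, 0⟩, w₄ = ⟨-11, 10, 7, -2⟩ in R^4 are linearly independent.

linearly dependent

One vector is a scalar multiple of another, so the set is dependent.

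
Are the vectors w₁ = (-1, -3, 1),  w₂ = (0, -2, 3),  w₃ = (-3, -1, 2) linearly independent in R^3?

Form the 3×3 matrix with these as columns; its determinant is 22.
A nonzero determinant means the columns are linearly independent.

linearly independent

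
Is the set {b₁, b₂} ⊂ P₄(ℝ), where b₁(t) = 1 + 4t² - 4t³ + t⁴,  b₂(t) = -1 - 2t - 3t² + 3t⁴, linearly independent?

linearly independent

Write each element as a coordinate vector in ℝ⁵ using {1, t, …, t⁴}.
Place the vectors as rows of a 2×5 matrix and reduce to echelon form.
The reduction yields 2 nonzero rows, so the rank is 2.
Since rank = 2 (the number of vectors), the set is linearly independent.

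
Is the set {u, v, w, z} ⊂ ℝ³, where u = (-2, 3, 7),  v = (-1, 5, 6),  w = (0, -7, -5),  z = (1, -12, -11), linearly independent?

There are 4 vectors in a 3-dimensional space, so they cannot be linearly independent.

linearly dependent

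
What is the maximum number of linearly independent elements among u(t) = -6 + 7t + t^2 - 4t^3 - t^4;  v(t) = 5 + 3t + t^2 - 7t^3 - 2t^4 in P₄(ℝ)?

Pass to coordinate vectors with respect to the basis {1, t, …, t^4}.
Row-reduce the 2×5 matrix with these as rows.
Reduction leaves 2 leading entries, giving rank 2.

2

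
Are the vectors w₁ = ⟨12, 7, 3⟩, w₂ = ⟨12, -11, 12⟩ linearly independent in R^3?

Row-reduce the matrix whose columns are w₁, w₂.
The reduction yields 2 nonzero rows, so the rank is 2.
Since rank = 2 (the number of vectors), the set is linearly independent.

linearly independent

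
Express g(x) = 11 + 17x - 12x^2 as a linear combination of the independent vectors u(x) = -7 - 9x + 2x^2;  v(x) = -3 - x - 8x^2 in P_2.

g = -2u + v

Take coordinate vectors relative to {1, x, x^2}.
Set up the augmented matrix [u | v | g] and row-reduce.
The system has the unique solution (c₁, c₂) = (-2, 1).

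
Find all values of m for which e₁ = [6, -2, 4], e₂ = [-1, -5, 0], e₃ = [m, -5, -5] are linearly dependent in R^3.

m = -9

Dependence holds iff the 3×3 matrix [e₁ e₂ e₃] is singular.
Expanding, det = 20*m + 180.
Solving 20*m + 180 = 0 yields m = -9.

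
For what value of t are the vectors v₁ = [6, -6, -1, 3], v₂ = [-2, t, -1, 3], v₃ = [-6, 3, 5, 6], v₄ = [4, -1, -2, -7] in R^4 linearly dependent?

The vectors are dependent exactly when the determinant of the matrix with rows v₁, v₂, v₃, v₄ vanishes.
The determinant works out to 96 - 144*t.
Setting this to zero gives t = 2/3.

t = 2/3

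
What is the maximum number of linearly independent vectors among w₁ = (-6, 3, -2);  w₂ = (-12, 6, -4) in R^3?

1

Form the matrix with w₁, w₂ as columns and reduce.
There is 1 pivot column, so rank = 1.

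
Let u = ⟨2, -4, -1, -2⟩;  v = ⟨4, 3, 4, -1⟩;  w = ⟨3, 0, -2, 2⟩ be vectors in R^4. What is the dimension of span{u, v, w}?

dim = 3

Form the matrix with u, v, w as columns and reduce.
The echelon form has 3 nonzero rows, so the rank is 3.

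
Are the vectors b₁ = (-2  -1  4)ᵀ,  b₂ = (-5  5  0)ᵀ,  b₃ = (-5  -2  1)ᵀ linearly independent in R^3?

Place the vectors as rows of a 3×3 matrix and reduce to echelon form.
The reduction yields 3 nonzero rows, so the rank is 3.
Since rank = 3 (the number of vectors), the set is linearly independent.

linearly independent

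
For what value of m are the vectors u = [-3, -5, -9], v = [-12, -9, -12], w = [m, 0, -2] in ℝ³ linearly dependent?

The set is linearly dependent precisely when det[u; v; w] = 0.
Expanding, det = 66 - 21*m.
Solving 66 - 21*m = 0 yields m = 22/7.

m = 22/7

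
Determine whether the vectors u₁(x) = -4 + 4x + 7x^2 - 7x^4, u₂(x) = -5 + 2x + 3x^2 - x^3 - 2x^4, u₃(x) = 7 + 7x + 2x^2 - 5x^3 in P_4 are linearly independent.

Take coordinates with respect to the standard basis {1, x, …, x^4}.
Place the vectors as rows of a 3×5 matrix and reduce to echelon form.
The reduction yields 3 nonzero rows, so the rank is 3.
Since rank = 3 (the number of vectors), the set is linearly independent.

linearly independent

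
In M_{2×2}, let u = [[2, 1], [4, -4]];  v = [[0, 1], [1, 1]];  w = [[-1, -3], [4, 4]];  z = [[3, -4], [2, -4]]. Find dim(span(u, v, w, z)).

dim = 4

Represent each element by its coordinate vector in ℝ⁴.
Form the matrix with u, v, w, z as columns and reduce.
There are 4 pivot columns, so rank = 4.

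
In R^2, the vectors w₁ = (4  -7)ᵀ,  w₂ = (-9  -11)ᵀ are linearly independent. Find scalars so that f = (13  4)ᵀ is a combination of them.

Since w₁, w₂ are independent, the coefficients expressing f are uniquely determined by a linear system.
Row-reducing the augmented matrix gives the unique coefficients (c₁, c₂) = (1, -1).

f = w₁ - w₂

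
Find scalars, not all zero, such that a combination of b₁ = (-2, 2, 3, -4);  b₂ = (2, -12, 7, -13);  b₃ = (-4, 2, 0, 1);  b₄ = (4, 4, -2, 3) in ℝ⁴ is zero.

Solve the homogeneous system with b₁, b₂, b₃, b₄ as columns by row-reducing the coefficient matrix.
One solution (up to scaling) is (1, -1, -3, -2).

b₁ - b₂ - 3b₃ - 2b₄ = 0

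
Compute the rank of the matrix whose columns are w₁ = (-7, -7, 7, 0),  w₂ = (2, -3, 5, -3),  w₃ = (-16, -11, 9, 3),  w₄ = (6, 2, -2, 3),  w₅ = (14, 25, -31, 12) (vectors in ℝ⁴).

3

Row-reduce the 5×4 matrix with these as rows.
Exactly 3 pivots survive; hence the rank is 3.
(With 5 elements in a 4-dimensional space the rank is at most 4.)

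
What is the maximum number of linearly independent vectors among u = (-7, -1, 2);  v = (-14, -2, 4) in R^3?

Apply Gaussian elimination to the matrix whose rows are u, v.
The echelon form has 1 nonzero row, so the rank is 1.

1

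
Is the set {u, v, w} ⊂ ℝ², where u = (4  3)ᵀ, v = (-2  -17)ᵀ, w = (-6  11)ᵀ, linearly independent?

linearly dependent

There are 3 vectors in a 2-dimensional space, so they cannot be linearly independent.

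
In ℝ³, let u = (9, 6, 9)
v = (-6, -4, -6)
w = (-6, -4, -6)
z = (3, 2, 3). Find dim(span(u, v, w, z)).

Put the 3×4 matrix [u|v|w|z] into echelon form.
The echelon form has 1 nonzero row, so the rank is 1.
(With 4 elements in a 3-dimensional space the rank is at most 3.)

1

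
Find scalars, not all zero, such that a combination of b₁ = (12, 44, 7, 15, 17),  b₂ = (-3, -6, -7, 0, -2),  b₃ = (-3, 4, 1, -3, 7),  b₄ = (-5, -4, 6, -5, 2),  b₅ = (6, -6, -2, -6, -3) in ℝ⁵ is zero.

b₁ + 3b₂ - 2b₃ + 3b₄ + b₅ = 0

Solve the homogeneous system with b₁, b₂, b₃, b₄, b₅ as columns by row-reducing the coefficient matrix.
A generator of the null space is (1, 3, -2, 3, 1).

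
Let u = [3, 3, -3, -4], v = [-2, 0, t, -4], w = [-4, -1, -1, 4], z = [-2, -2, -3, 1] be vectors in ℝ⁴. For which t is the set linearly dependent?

t = -56/3

Dependence holds iff the 4×4 matrix [u v w z] is singular.
Expanding, det = 15*t + 280.
Solving 15*t + 280 = 0 yields t = -56/3.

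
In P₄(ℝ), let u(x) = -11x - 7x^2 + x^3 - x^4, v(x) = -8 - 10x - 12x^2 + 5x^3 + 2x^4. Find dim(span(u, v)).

dim = 2

Represent each element by its coordinate vector in ℝ⁵.
Row-reduce the 2×5 matrix with these as rows.
The echelon form has 2 nonzero rows, so the rank is 2.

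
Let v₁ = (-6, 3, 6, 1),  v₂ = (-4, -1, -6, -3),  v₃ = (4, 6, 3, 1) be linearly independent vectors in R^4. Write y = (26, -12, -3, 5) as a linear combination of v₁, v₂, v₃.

Since v₁, v₂, v₃ are independent, the coefficients expressing y are uniquely determined by a linear system.
Back-substitution yields (c₁, c₂, c₃) = (-3, -3, -1).

y = -3v₁ - 3v₂ - v₃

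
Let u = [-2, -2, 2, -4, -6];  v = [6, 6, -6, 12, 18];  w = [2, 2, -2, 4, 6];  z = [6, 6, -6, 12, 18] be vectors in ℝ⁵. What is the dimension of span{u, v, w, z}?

dim = 1

Put the 5×4 matrix [u|v|w|z] into echelon form.
Reduction leaves 1 leading entry, giving rank 1.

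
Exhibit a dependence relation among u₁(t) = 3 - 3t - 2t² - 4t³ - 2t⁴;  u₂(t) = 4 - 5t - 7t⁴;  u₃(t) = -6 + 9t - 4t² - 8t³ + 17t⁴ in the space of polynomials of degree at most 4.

Write each element as a vector in ℝ⁵ using {1, t, …, t⁴}.
Row-reduce the matrix with u₁, u₂, u₃ as columns; the null space gives the coefficients.
The free variable yields coefficients (2, -3, -1) (any nonzero multiple also works).

2u₁ - 3u₂ - u₃ = 0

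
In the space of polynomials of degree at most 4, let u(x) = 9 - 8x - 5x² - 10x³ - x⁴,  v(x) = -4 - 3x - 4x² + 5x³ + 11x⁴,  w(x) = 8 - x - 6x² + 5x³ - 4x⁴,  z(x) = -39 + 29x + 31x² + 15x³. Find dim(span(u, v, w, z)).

Pass to coordinate vectors with respect to the basis {1, x, …, x⁴}.
Row-reduce the 4×5 matrix with these as rows.
Reduction leaves 3 leading entries, giving rank 3.

dim = 3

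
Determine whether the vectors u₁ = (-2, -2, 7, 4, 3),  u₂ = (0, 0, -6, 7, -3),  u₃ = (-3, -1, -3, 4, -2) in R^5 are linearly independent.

linearly independent

Row-reduce the matrix whose columns are u₁, u₂, u₃.
The reduction yields 3 nonzero rows, so the rank is 3.
Since rank = 3 (the number of vectors), the set is linearly independent.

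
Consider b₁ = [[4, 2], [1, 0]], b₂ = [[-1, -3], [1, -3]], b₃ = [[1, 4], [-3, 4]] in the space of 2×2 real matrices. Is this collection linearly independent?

linearly independent

Take coordinates with respect to the standard basis {E₁₁, E₁₂, E₂₁, E₂₂}.
Row-reduce the matrix whose columns are b₁, b₂, b₃.
The reduction yields 3 nonzero rows, so the rank is 3.
Since rank = 3 (the number of vectors), the set is linearly independent.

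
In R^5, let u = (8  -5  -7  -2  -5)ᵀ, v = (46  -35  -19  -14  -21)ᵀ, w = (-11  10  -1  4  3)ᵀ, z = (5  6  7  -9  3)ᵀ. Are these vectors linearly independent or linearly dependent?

Row-reduce the matrix whose columns are u, v, w, z.
The reduction yields 3 nonzero rows, so the rank is 3.
Since rank 3 < 4, the set is linearly dependent.
Indeed 3u - v - 2w = 0.

linearly dependent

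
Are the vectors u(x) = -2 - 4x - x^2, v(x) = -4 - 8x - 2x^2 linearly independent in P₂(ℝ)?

linearly dependent

Take coordinates with respect to the standard basis {1, x, x^2}.
One vector is a scalar multiple of another, so the set is dependent.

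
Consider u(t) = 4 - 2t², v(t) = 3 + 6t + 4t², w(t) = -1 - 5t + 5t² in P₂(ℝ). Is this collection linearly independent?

Take coordinates with respect to the standard basis {1, t, t²}.
The matrix [u|v|w] has determinant 218.
A nonzero determinant means the columns are linearly independent.

linearly independent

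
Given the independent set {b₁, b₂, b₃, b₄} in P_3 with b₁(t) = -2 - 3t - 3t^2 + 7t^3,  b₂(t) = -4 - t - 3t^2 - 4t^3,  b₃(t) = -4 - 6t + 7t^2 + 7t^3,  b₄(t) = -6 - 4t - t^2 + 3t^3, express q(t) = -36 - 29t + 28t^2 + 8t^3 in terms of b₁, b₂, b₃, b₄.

Identify each element with its coordinate vector in ℝ⁴ via {1, t, …, t^3}.
Write q = a₁b₁ + … + a₄b₄ and equate components.
Row-reducing the augmented matrix gives the unique coefficients (a₁, …, a₄) = (-3, 2, 4, 3).

q = -3b₁ + 2b₂ + 4b₃ + 3b₄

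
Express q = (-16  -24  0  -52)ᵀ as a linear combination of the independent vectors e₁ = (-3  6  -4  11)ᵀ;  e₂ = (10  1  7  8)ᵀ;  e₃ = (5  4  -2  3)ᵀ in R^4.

Set up the augmented matrix [e₁ | e₂ | e₃ | q] and row-reduce.
The system has the unique solution (c₁, c₂, c₃) = (-3, -2, -1).

q = -3e₁ - 2e₂ - e₃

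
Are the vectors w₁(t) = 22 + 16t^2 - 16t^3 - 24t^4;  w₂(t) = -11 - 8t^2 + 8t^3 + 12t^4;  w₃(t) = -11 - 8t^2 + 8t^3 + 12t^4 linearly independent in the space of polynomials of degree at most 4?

linearly dependent

Take coordinates with respect to the standard basis {1, t, …, t^4}.
Place the vectors as rows of a 3×5 matrix and reduce to echelon form.
The reduction yields 1 nonzero row, so the rank is 1.
Since rank 1 < 3, the set is linearly dependent.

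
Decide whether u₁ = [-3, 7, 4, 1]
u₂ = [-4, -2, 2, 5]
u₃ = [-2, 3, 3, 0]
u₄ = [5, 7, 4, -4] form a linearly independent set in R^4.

linearly independent

The matrix [u₁|u₂|u₃|u₄] has determinant 316.
A nonzero determinant means the columns are linearly independent.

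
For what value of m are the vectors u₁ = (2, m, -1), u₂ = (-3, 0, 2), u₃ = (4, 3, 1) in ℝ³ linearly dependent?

m = 3/11

Dependence holds iff the 3×3 matrix [u₁ u₂ u₃] is singular.
Cofactor expansion gives det = 11*m - 3.
Setting this to zero gives m = 3/11.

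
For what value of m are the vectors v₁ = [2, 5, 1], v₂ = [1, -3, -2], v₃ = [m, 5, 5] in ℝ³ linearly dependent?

m = -30/7

The set is linearly dependent precisely when det[v₁; v₂; v₃] = 0.
The determinant works out to -7*m - 30.
Setting this to zero gives m = -30/7.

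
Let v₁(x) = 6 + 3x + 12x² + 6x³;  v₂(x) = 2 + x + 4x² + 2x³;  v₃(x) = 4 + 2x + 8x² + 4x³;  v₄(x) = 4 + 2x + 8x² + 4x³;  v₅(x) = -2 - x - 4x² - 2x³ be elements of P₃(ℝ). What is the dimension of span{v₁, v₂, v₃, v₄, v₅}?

Use coordinates relative to {1, x, …, x³}.
Row-reduce the 5×4 matrix with these as rows.
Exactly 1 pivot survives; hence the rank is 1.
(With 5 elements in a 4-dimensional space the rank is at most 4.)

1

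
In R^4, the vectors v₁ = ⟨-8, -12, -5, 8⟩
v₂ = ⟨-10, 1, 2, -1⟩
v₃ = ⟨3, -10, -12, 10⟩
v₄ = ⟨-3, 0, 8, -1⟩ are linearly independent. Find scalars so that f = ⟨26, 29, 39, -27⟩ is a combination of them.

f = -v₁ - 3v₂ - 2v₃ + 2v₄

Set up the augmented matrix [v₁ | v₂ | v₃ | v₄ | f] and row-reduce.
Row-reducing the augmented matrix gives the unique coefficients (α₁, …, α₄) = (-1, -3, -2, 2).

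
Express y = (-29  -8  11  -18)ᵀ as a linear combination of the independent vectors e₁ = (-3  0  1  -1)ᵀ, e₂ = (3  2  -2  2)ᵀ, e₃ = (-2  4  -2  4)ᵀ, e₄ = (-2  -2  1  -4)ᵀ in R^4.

Solve the system with e₁, e₂, e₃, e₄ as columns and y as the right-hand side.
The system has the unique solution (α₁, …, α₄) = (4, -3, 1, 3).

y = 4e₁ - 3e₂ + e₃ + 3e₄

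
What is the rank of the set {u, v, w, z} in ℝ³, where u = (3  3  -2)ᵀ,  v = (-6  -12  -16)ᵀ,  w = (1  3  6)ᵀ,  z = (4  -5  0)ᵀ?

3

Apply Gaussian elimination to the matrix whose rows are u, v, w, z.
The echelon form has 3 nonzero rows, so the rank is 3.
(With 4 elements in a 3-dimensional space the rank is at most 3.)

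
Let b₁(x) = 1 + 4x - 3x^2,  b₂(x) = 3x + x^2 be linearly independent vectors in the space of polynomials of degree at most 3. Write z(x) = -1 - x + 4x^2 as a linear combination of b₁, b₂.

z = -b₁ + b₂

Take coordinate vectors relative to {1, x, …, x^3}.
Write z = c₁b₁ + c₂b₂ and equate components.
Row-reducing the augmented matrix gives the unique coefficients (c₁, c₂) = (-1, 1).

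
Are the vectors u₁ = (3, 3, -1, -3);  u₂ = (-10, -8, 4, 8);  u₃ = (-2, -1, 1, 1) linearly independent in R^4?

Place the vectors as rows of a 3×4 matrix and reduce to echelon form.
The reduction yields 2 nonzero rows, so the rank is 2.
Since rank 2 < 3, the set is linearly dependent.
Indeed 2u₁ + u₂ - 2u₃ = 0.

linearly dependent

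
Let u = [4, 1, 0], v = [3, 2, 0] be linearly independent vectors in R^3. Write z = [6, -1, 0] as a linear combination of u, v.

z = 3u - 2v

Solve the system with u, v as columns and z as the right-hand side.
The system has the unique solution (α₁, α₂) = (3, -2).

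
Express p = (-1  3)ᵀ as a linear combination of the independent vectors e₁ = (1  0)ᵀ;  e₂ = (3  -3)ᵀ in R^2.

p = 2e₁ - e₂

Solve the system with e₁, e₂ as columns and p as the right-hand side.
The system has the unique solution (a₁, a₂) = (2, -1).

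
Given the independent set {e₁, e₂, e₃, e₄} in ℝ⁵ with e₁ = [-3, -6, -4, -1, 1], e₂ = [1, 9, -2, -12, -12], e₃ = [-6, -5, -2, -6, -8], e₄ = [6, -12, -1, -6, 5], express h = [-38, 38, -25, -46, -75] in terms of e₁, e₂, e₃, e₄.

Set up the augmented matrix [e₁ | e₂ | e₃ | e₄ | h] and row-reduce.
Row-reducing the augmented matrix gives the unique coefficients (c₁, …, c₄) = (4, 4, 2, -3).

h = 4e₁ + 4e₂ + 2e₃ - 3e₄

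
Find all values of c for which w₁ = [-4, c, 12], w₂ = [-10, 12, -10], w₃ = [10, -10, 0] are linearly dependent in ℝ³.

c = 8/5

Dependence holds iff the 3×3 matrix [w₁ w₂ w₃] is singular.
The determinant works out to 160 - 100*c.
Solving 160 - 100*c = 0 yields c = 8/5.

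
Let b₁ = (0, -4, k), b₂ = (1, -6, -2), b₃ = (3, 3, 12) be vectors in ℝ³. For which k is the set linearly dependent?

Place the vectors as rows of a 3×3 matrix; dependence ⇔ determinant zero.
Expanding, det = 21*k + 72.
Solving 21*k + 72 = 0 yields k = -24/7.

k = -24/7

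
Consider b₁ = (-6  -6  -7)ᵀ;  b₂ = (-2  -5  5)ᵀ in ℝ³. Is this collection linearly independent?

linearly independent

Place the vectors as rows of a 2×3 matrix and reduce to echelon form.
The reduction yields 2 nonzero rows, so the rank is 2.
Since rank = 2 (the number of vectors), the set is linearly independent.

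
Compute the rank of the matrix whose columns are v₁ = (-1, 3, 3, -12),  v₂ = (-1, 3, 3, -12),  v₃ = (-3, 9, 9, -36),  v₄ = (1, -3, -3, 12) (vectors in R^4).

1

Form the matrix with v₁, v₂, v₃, v₄ as columns and reduce.
There is 1 pivot column, so rank = 1.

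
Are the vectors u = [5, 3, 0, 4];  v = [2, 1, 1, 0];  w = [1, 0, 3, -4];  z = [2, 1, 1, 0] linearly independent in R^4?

linearly dependent

Place the vectors as rows of a 4×4 matrix and reduce to echelon form.
The reduction yields 2 nonzero rows, so the rank is 2.
Since rank 2 < 4, the set is linearly dependent.
Indeed u - 3v + w = 0.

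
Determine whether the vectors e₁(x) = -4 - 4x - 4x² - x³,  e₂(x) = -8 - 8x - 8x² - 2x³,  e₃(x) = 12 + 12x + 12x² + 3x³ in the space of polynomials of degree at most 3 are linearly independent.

Take coordinates with respect to the standard basis {1, x, …, x³}.
Place the vectors as rows of a 3×4 matrix and reduce to echelon form.
The reduction yields 1 nonzero row, so the rank is 1.
Since rank 1 < 3, the set is linearly dependent.
Indeed 2e₁ - e₂ = 0.

linearly dependent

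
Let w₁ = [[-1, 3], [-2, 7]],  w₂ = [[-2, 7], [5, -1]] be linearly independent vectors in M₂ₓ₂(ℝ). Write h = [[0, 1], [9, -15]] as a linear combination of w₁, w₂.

Work in coordinates with respect to the standard basis {E₁₁, E₁₂, E₂₁, E₂₂}.
Write h = a₁w₁ + a₂w₂ and equate components.
Back-substitution yields (a₁, a₂) = (-2, 1).

h = -2w₁ + w₂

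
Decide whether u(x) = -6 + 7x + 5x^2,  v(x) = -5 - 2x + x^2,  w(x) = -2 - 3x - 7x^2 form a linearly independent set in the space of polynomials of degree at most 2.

linearly independent

Write each element as a coordinate vector in ℝ³ using {1, x, x^2}.
Row-reduce the matrix whose columns are u, v, w.
The reduction yields 3 nonzero rows, so the rank is 3.
Since rank = 3 (the number of vectors), the set is linearly independent.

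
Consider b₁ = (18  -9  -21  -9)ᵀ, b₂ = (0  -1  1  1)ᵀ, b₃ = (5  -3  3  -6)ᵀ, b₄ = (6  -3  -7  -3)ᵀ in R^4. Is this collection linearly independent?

linearly dependent

One vector is a scalar multiple of another, so the set is dependent.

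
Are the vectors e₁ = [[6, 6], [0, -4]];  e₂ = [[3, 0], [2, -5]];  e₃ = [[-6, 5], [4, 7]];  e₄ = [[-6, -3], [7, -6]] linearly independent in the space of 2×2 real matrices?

Write each element as a coordinate vector in ℝ⁴ using {E₁₁, E₁₂, E₂₁, E₂₂}.
Row-reduce the matrix whose columns are e₁, e₂, e₃, e₄.
The reduction yields 4 nonzero rows, so the rank is 4.
Since rank = 4 (the number of vectors), the set is linearly independent.

linearly independent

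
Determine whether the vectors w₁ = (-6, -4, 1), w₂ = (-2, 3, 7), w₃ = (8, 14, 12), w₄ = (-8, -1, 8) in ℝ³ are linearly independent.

There are 4 vectors in a 3-dimensional space, so they cannot be linearly independent.

linearly dependent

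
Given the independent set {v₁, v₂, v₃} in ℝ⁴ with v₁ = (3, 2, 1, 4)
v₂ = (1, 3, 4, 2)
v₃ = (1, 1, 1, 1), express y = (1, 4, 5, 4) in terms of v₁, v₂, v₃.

y = v₁ + 2v₂ - 4v₃

Set up the augmented matrix [v₁ | v₂ | v₃ | y] and row-reduce.
Back-substitution yields (α₁, α₂, α₃) = (1, 2, -4).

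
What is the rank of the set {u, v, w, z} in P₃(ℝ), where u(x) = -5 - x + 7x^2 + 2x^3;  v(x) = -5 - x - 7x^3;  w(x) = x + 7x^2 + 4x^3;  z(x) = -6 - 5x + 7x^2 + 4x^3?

Represent each element by its coordinate vector in ℝ⁴.
Put the 4×4 matrix [u|v|w|z] into echelon form.
Exactly 4 pivots survive; hence the rank is 4.

4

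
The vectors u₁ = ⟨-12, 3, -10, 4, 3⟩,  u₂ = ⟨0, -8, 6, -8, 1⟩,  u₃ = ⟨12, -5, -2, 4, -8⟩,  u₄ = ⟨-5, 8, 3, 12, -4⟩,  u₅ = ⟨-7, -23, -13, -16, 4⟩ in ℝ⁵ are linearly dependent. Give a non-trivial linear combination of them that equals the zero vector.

Write the vectors as columns of a matrix and find a nonzero vector in its null space.
One solution (up to scaling) is (2, 2, 1, -1, -1).

2u₁ + 2u₂ + u₃ - u₄ - u₅ = 0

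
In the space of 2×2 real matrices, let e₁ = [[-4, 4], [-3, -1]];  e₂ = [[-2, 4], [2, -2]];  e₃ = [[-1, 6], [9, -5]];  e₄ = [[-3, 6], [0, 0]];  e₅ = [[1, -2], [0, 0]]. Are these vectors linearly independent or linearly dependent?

linearly dependent

Take coordinates with respect to the standard basis {E₁₁, E₁₂, E₂₁, E₂₂}.
There are 5 vectors in a 4-dimensional space, so they cannot be linearly independent.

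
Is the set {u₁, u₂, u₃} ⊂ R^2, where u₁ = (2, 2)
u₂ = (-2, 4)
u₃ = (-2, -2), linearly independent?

linearly dependent

There are 3 vectors in a 2-dimensional space, so they cannot be linearly independent.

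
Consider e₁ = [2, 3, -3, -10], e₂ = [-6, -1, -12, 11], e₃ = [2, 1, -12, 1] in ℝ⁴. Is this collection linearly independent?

Place the vectors as rows of a 3×4 matrix and reduce to echelon form.
The reduction yields 3 nonzero rows, so the rank is 3.
Since rank = 3 (the number of vectors), the set is linearly independent.

linearly independent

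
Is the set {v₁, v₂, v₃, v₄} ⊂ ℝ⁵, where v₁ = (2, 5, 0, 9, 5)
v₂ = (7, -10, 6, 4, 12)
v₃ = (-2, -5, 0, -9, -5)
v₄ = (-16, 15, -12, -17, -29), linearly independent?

linearly dependent

Place the vectors as rows of a 4×5 matrix and reduce to echelon form.
The reduction yields 2 nonzero rows, so the rank is 2.
Since rank 2 < 4, the set is linearly dependent.
Indeed v₁ + v₃ = 0.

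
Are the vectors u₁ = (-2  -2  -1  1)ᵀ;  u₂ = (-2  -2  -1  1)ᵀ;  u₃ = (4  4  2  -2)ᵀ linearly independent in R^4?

Place the vectors as rows of a 3×4 matrix and reduce to echelon form.
The reduction yields 1 nonzero row, so the rank is 1.
Since rank 1 < 3, the set is linearly dependent.

linearly dependent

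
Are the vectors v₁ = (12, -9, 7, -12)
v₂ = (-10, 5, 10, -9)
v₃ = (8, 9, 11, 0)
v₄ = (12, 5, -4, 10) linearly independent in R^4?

linearly independent

Row-reduce the matrix whose columns are v₁, v₂, v₃, v₄.
The reduction yields 4 nonzero rows, so the rank is 4.
Since rank = 4 (the number of vectors), the set is linearly independent.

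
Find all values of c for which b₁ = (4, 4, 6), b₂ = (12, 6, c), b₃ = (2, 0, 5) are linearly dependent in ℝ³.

The set is linearly dependent precisely when det[b₁; b₂; b₃] = 0.
Expanding, det = 8*c - 192.
This vanishes exactly when c = 24.

c = 24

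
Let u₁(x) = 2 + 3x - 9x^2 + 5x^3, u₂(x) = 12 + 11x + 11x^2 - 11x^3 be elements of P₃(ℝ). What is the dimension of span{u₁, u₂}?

dim = 2

Represent each element by its coordinate vector in ℝ⁴.
Apply Gaussian elimination to the matrix whose rows are u₁, u₂.
Exactly 2 pivots survive; hence the rank is 2.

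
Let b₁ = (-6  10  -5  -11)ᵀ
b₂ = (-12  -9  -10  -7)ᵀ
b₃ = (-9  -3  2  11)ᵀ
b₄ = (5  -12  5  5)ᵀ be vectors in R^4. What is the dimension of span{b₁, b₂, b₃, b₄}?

Put the 4×4 matrix [b₁|b₂|b₃|b₄] into echelon form.
The echelon form has 4 nonzero rows, so the rank is 4.

4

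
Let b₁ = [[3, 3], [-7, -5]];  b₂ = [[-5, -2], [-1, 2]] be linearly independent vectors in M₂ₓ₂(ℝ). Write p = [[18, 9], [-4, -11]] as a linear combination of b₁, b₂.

p = b₁ - 3b₂

Identify each element with its coordinate vector in ℝ⁴ via {E₁₁, E₁₂, E₂₁, E₂₂}.
Set up the augmented matrix [b₁ | b₂ | p] and row-reduce.
The system has the unique solution (a₁, a₂) = (1, -3).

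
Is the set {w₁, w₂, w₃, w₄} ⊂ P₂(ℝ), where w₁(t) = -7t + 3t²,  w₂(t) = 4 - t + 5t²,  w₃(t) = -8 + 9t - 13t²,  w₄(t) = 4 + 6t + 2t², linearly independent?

Write each element as a coordinate vector in ℝ³ using {1, t, t²}.
There are 4 vectors in a 3-dimensional space, so they cannot be linearly independent.

linearly dependent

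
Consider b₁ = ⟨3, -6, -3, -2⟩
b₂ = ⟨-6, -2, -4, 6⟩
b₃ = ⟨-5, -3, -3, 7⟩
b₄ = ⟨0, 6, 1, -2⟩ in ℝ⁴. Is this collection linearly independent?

linearly independent

The matrix [b₁|b₂|b₃|b₄] has determinant -188.
A nonzero determinant means the columns are linearly independent.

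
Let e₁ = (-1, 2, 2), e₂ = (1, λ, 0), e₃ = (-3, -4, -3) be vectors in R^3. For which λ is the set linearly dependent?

λ = 2/9

Place the vectors as rows of a 3×3 matrix; dependence ⇔ determinant zero.
Cofactor expansion gives det = 9*λ - 2.
Solving 9*λ - 2 = 0 yields λ = 2/9.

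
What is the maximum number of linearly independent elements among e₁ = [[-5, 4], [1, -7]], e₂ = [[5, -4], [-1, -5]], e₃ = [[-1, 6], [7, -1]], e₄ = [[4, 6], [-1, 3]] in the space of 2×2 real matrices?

Use coordinates relative to {E₁₁, E₁₂, E₂₁, E₂₂}.
Put the 4×4 matrix [e₁|e₂|e₃|e₄] into echelon form.
Exactly 4 pivots survive; hence the rank is 4.

4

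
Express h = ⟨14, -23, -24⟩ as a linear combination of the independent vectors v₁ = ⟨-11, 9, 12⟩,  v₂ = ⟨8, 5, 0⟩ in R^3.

Set up the augmented matrix [v₁ | v₂ | h] and row-reduce.
The system has the unique solution (α₁, α₂) = (-2, -1).

h = -2v₁ - v₂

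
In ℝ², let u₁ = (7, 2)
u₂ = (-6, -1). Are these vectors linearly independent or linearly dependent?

linearly independent

Place the vectors as rows of a 2×2 matrix and reduce to echelon form.
The reduction yields 2 nonzero rows, so the rank is 2.
Since rank = 2 (the number of vectors), the set is linearly independent.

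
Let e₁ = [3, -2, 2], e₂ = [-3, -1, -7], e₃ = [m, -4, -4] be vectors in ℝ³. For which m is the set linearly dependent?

The vectors are dependent exactly when the determinant of the matrix with rows e₁, e₂, e₃ vanishes.
Cofactor expansion gives det = 16*m - 24.
This vanishes exactly when m = 3/2.

m = 3/2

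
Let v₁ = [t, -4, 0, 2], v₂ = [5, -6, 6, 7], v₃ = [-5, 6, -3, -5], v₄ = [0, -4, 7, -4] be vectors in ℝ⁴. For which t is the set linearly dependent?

The vectors are dependent exactly when the determinant of the matrix with rows v₁, v₂, v₃, v₄ vanishes.
Cofactor expansion gives det = 192*t - 640.
Setting this to zero gives t = 10/3.

t = 10/3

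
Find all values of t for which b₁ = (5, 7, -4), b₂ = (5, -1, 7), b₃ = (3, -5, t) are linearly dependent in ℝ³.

t = 41/4

The vectors are dependent exactly when the determinant of the matrix with rows b₁, b₂, b₃ vanishes.
The determinant works out to 410 - 40*t.
Setting this to zero gives t = 41/4.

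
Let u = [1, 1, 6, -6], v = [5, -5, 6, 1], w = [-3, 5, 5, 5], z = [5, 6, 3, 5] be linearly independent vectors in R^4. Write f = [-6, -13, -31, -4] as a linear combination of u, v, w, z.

Write f = α₁u + … + α₄z and equate components.
Back-substitution yields (α₁, …, α₄) = (-2, -1, -2, -1).

f = -2u - v - 2w - z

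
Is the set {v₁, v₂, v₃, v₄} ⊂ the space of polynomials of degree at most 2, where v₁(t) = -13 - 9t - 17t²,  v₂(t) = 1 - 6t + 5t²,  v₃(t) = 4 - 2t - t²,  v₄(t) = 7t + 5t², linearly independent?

Write each element as a coordinate vector in ℝ³ using {1, t, t²}.
There are 4 vectors in a 3-dimensional space, so they cannot be linearly independent.

linearly dependent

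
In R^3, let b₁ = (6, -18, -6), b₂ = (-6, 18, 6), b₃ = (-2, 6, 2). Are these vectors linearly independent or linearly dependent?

linearly dependent

Place the vectors as rows of a 3×3 matrix and reduce to echelon form.
The reduction yields 1 nonzero row, so the rank is 1.
Since rank 1 < 3, the set is linearly dependent.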